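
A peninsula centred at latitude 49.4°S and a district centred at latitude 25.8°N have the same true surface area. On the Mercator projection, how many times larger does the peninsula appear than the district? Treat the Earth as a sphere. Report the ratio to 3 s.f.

Mercator is conformal with k = sec φ, so areal scale = k² = sec²φ.
At 49.4°: sec²(49.4°) = 1/0.6508² = 2.361.
At 25.8°: sec²(25.8°) = 1/0.9003² = 1.234.
Ratio = 2.361/1.234 = cos²(25.8°)/cos²(49.4°) ≈ 1.91.

1.91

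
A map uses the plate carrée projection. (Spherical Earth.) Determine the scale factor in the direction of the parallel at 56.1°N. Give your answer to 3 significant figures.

1.79

In the plate carrée (x = Rλ, y = Rφ), meridians are true-scale (h = 1) and parallels are stretched by k = sec φ.
k = 1/cos 56.1° = 1/0.5577 = 1.793.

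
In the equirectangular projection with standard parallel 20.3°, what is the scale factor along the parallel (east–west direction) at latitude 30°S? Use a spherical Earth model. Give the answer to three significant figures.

The equidistant cylindrical projection with φ₀ = 20.3° has h = 1 (meridians true) and k = cos φ₀ / cos φ along parallels.
k = cos 20.3° / cos 30° = 0.9379/0.8660 = 1.083.

1.08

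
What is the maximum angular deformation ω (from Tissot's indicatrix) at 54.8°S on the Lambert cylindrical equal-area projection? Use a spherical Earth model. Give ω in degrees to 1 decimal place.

The Lambert cylindrical equal-area projection is the cylindrical equal-area projection with its standard parallel at the equator (φ₀ = 0). For cylindrical equal-area with standard parallel φ₀, h = cos φ / cos φ₀ and k = cos φ₀ / cos φ, so h·k = 1.
At 54.8°: h = 0.5764, k = 1.735; principal scales a = 1.735, b = 0.5764.
sin(ω/2) = (a − b)/(a + b) = 1.158/2.311 = 0.5012, so ω = 2 arcsin(0.5012) ≈ 60.2°.

60.2°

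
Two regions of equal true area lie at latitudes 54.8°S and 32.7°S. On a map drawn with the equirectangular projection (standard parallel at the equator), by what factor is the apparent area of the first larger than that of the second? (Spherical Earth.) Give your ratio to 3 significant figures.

In the plate carrée (x = Rλ, y = Rφ), meridians are true-scale (h = 1) and parallels are stretched by k = sec φ.
Areal scale at 54.8°: h·k = 1.000 × 1.735 = 1.735.
Areal scale at 32.7°: h·k = 1.000 × 1.188 = 1.188.
Ratio = 1.735/1.188 ≈ 1.46.

1.46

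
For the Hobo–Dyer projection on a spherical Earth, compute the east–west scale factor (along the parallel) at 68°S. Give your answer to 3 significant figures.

2.12

The Hobo–Dyer projection is cylindrical equal-area with φ₀ = 37.5°. A cylindrical equal-area projection with standard parallel φ₀ has meridian scale h = cos φ / cos φ₀ and parallel scale k = cos φ₀ / cos φ (so areas are preserved, h·k = 1).
k = cos 37.5° / cos 68° = 0.7934/0.3746 = 2.118.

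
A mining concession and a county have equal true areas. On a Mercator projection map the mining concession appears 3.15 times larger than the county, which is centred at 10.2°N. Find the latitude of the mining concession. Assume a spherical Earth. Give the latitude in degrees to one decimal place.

56.3°

Mercator areal scale is sec²φ, so apparent-area ratio = sec²φ₁ / sec²φ₂ = cos²φ₂ / cos²φ₁.
cos²φ₂ / cos²φ₁ = 3.15  ⇒  cos φ₁ = cos 10.2° / √3.15 = 0.9842/1.775 = 0.5545.
φ₁ = arccos(0.5545) ≈ 56.3°.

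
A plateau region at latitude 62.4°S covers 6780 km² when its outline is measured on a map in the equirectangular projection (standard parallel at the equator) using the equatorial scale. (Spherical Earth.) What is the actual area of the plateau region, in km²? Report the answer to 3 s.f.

Plate carrée maps x = Rλ, y = Rφ. The meridian scale is h = 1 and the parallel scale is k = 1/cos φ = sec φ.
Areal scale = h·k = 1 × sec φ; at 62.4°, h = 1.000, k = 2.158, so h·k = 2.158.
True area = apparent / (areal scale) = 6780 / 2.158 ≈ 3140 km².

3140 km²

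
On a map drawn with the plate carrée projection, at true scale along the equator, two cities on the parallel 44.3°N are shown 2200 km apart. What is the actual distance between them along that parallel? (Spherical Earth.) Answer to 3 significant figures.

1570 km

For the equirectangular projection with φ₀ = 0 (plate carrée), h = 1 along meridians and k = sec φ along parallels.
Along the parallel at 44.3°, map distances are exaggerated by k = sec 44.3° = 1.397.
True distance = 2200 / 1.397 = 2200 × cos 44.3° ≈ 1570 km.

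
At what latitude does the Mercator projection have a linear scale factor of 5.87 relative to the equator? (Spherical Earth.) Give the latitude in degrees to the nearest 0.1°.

Mercator scale is k = sec φ = 1/cos φ.
1/cos φ = 5.87  ⇒  cos φ = 0.1704  ⇒  φ = arccos(0.1704) ≈ 80.2°.

80.2°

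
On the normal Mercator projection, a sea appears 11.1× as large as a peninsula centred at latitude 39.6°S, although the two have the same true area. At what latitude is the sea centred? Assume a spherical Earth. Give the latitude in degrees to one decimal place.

76.6°

On Mercator, (apparent₁)/(apparent₂) = sec²φ₁ / sec²φ₂ when true areas are equal.
cos²φ₂ / cos²φ₁ = 11.1  ⇒  cos φ₁ = cos 39.6° / √11.1 = 0.7705/3.332 = 0.2313.
φ₁ = arccos(0.2313) ≈ 76.6°.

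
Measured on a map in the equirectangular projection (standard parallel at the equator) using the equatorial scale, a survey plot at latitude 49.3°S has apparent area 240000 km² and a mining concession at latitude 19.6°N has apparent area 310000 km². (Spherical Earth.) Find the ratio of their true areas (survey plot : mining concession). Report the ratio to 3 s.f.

Plate carrée has h = 1 and k = sec φ, giving areal scale sec φ; true area = (apparent area) · cos φ.
True area of survey plot: 240000 × cos(49.3°) = 240000 × 0.6521 = 156500 km².
True area of mining concession: 310000 × cos(19.6°) = 310000 × 0.9421 = 292000 km².
Ratio = 156500 / 292000 ≈ 0.536.

0.536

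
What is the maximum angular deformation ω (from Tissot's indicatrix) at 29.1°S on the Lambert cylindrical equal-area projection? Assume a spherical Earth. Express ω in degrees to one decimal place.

The Lambert cylindrical equal-area projection is the cylindrical equal-area projection with its standard parallel at the equator (φ₀ = 0). Cylindrical equal-area (φ₀ = 0°): h = cos φ / cos 0° along meridians, k = cos 0° / cos φ along parallels; h·k = 1.
At 29.1°: h = 0.8738, k = 1.144; principal scales a = 1.144, b = 0.8738.
sin(ω/2) = (a − b)/(a + b) = 0.2707/2.018 = 0.1341, so ω = 2 arcsin(0.1341) ≈ 15.4°.

15.4°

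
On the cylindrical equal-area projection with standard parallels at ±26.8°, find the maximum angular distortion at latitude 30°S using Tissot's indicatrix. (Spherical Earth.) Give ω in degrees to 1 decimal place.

3.5°

Cylindrical equal-area (φ₀ = 26.8°): h = cos φ / cos 26.8° along meridians, k = cos 26.8° / cos φ along parallels; h·k = 1.
At 30°: h = 0.9702, k = 1.031; principal scales a = 1.031, b = 0.9702.
sin(ω/2) = (a − b)/(a + b) = 0.06043/2.001 = 0.03020, so ω = 2 arcsin(0.03020) ≈ 3.5°.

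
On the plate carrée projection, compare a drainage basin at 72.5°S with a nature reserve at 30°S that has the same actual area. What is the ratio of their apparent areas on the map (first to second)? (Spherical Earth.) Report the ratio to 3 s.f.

Plate carrée maps x = Rλ, y = Rφ. The meridian scale is h = 1 and the parallel scale is k = 1/cos φ = sec φ.
Areal scale at 72.5°: h·k = 1.000 × 3.326 = 3.326.
Areal scale at 30°: h·k = 1.000 × 1.155 = 1.155.
Ratio = 3.326/1.155 ≈ 2.88.

2.88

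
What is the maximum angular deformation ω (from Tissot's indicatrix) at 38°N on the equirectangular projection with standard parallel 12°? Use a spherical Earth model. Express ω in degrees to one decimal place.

The equidistant cylindrical projection with φ₀ = 12° has h = 1 (meridians true) and k = cos φ₀ / cos φ along parallels.
At 38°: h = 1.000, k = 1.241; principal scales a = 1.241, b = 1.000.
sin(ω/2) = (a − b)/(a + b) = 0.2413/2.241 = 0.1077, so ω = 2 arcsin(0.1077) ≈ 12.4°.

12.4°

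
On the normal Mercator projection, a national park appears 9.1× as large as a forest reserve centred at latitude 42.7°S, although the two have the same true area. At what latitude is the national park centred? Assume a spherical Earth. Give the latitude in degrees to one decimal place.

75.9°

For equal true areas on Mercator, apparent areas scale as sec²φ, so the ratio is cos²φ₂ / cos²φ₁.
cos²φ₂ / cos²φ₁ = 9.1  ⇒  cos φ₁ = cos 42.7° / √9.1 = 0.7349/3.017 = 0.2436.
φ₁ = arccos(0.2436) ≈ 75.9°.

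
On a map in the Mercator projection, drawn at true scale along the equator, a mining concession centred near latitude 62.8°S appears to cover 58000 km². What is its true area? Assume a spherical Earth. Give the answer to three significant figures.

12100 km²

For Mercator, h = k = sec φ (a conformal cylindrical projection has a single point scale, 1/cos φ).
Areal scale = k² = sec²φ = 1/cos²(62.8°) = 1/0.4571² = 4.786.
True area = apparent / (areal scale) = 58000 / 4.786 ≈ 12100 km².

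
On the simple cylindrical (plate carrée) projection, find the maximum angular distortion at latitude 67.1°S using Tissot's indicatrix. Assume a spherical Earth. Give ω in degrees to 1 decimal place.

For the equirectangular projection with φ₀ = 0 (plate carrée), h = 1 along meridians and k = sec φ along parallels.
At 67.1°: h = 1.000, k = 2.570; principal scales a = 2.570, b = 1.000.
sin(ω/2) = (a − b)/(a + b) = 1.570/3.570 = 0.4398, so ω = 2 arcsin(0.4398) ≈ 52.2°.

52.2°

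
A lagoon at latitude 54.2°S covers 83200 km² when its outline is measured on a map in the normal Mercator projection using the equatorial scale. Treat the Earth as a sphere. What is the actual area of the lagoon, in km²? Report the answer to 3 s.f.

28500 km²

Mercator is conformal, so the point scale is isotropic: h = k = sec φ = 1/cos φ.
Areal scale = k² = sec²φ = 1/cos²(54.2°) = 1/0.5850² = 2.922.
True area = apparent / (areal scale) = 83200 / 2.922 ≈ 28500 km².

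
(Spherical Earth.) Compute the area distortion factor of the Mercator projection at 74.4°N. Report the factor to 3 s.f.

For Mercator, h = k = sec φ (a conformal cylindrical projection has a single point scale, 1/cos φ).
Areal scale = k² = sec²φ = 1/cos²(74.4°) = 1/0.2689² = 13.83.

13.8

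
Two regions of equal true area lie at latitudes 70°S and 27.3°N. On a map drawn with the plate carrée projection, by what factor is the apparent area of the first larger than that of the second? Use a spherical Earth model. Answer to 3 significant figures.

2.60

In the plate carrée (x = Rλ, y = Rφ), meridians are true-scale (h = 1) and parallels are stretched by k = sec φ.
Areal scale at 70°: h·k = 1.000 × 2.924 = 2.924.
Areal scale at 27.3°: h·k = 1.000 × 1.125 = 1.125.
Ratio = 2.924/1.125 ≈ 2.60.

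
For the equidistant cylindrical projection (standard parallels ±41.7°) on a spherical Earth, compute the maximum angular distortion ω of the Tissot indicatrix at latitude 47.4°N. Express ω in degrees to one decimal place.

With standard parallel φ₀ = 41.7°, the equirectangular projection gives x = Rλ cos φ₀, y = Rφ, so h = 1 and k = cos 41.7° / cos φ.
At 47.4°: h = 1.000, k = 1.103; principal scales a = 1.103, b = 1.000.
sin(ω/2) = (a − b)/(a + b) = 0.1031/2.103 = 0.04901, so ω = 2 arcsin(0.04901) ≈ 5.6°.

5.6°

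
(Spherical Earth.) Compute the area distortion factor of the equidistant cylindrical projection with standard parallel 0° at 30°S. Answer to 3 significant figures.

1.15

For the equirectangular projection with φ₀ = 0 (plate carrée), h = 1 along meridians and k = sec φ along parallels.
Areal scale = h·k = 1 × sec φ; at 30°, h = 1.000, k = 1.155, so h·k = 1.155.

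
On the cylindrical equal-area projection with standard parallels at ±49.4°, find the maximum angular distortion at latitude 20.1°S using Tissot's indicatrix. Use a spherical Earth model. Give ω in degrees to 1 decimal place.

41.1°

Cylindrical equal-area (φ₀ = 49.4°): h = cos φ / cos 49.4° along meridians, k = cos 49.4° / cos φ along parallels; h·k = 1.
At 20.1°: h = 1.443, k = 0.6930; principal scales a = 1.443, b = 0.6930.
sin(ω/2) = (a − b)/(a + b) = 0.7501/2.136 = 0.3511, so ω = 2 arcsin(0.3511) ≈ 41.1°.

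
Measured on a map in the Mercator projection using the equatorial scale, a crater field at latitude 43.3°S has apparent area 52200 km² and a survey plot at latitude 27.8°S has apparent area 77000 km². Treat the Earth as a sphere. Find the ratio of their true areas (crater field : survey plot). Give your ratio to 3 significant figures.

On Mercator the areal scale is sec²φ, so true area = apparent × cos²φ.
True area of crater field: 52200 × cos²(43.3°) = 52200 × 0.5297 = 27650 km².
True area of survey plot: 77000 × cos²(27.8°) = 77000 × 0.7825 = 60250 km².
Ratio = 27650 / 60250 ≈ 0.459.

0.459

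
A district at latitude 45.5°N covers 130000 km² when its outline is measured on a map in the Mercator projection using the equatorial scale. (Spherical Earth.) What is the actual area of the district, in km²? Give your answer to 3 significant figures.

The Mercator projection is conformal; its linear scale factor is the same in every direction and equals sec φ = 1/cos φ.
Areal scale = k² = sec²φ = 1/cos²(45.5°) = 1/0.7009² = 2.036.
True area = apparent / (areal scale) = 130000 / 2.036 ≈ 63900 km².

63900 km²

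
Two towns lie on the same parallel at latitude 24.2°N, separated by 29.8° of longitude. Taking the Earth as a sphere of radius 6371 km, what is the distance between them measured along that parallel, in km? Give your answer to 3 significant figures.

Arc length along a parallel = R cos φ · Δλ (with Δλ in radians).
= 6371 × cos 24.2° × (29.8° × π/180) = 6371 × 0.9121 × 0.5201 ≈ 3020 km.

3020 km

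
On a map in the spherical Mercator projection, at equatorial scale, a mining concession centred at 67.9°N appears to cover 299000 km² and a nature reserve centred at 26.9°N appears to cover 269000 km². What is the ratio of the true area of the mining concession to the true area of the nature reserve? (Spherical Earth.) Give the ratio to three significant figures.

0.198

Mercator's areal exaggeration is sec²φ; hence true area = (apparent area) · cos²φ.
True area of mining concession: 299000 × cos²(67.9°) = 299000 × 0.1415 = 42320 km².
True area of nature reserve: 269000 × cos²(26.9°) = 269000 × 0.7953 = 213900 km².
Ratio = 42320 / 213900 ≈ 0.198.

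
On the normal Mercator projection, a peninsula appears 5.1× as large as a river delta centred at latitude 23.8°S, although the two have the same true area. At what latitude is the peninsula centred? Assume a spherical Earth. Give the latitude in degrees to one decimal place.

66.1°

For equal true areas on Mercator, apparent areas scale as sec²φ, so the ratio is cos²φ₂ / cos²φ₁.
cos²φ₂ / cos²φ₁ = 5.1  ⇒  cos φ₁ = cos 23.8° / √5.1 = 0.9150/2.258 = 0.4052.
φ₁ = arccos(0.4052) ≈ 66.1°.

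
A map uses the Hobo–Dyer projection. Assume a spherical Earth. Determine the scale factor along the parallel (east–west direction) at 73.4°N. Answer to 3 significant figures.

The Hobo–Dyer projection is cylindrical equal-area with φ₀ = 37.5°. A cylindrical equal-area projection with standard parallel φ₀ has meridian scale h = cos φ / cos φ₀ and parallel scale k = cos φ₀ / cos φ (so areas are preserved, h·k = 1).
k = cos 37.5° / cos 73.4° = 0.7934/0.2857 = 2.777.

2.78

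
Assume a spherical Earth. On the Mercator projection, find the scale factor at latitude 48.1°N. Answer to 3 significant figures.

1.50

The Mercator projection is conformal; its linear scale factor is the same in every direction and equals sec φ = 1/cos φ.
k = 1/cos 48.1° = 1/0.6678 = 1.497.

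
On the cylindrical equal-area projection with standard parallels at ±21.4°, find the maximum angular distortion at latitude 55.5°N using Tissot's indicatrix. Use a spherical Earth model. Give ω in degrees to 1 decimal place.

A cylindrical equal-area projection with standard parallel φ₀ has meridian scale h = cos φ / cos φ₀ and parallel scale k = cos φ₀ / cos φ (so areas are preserved, h·k = 1).
At 55.5°: h = 0.6083, k = 1.644; principal scales a = 1.644, b = 0.6083.
sin(ω/2) = (a − b)/(a + b) = 1.035/2.252 = 0.4598, so ω = 2 arcsin(0.4598) ≈ 54.7°.

54.7°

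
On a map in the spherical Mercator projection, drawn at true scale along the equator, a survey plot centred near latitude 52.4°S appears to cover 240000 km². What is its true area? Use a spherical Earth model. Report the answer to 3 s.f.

89300 km²

Mercator is conformal, so the point scale is isotropic: h = k = sec φ = 1/cos φ.
Areal scale = k² = sec²φ = 1/cos²(52.4°) = 1/0.6101² = 2.686.
True area = apparent / (areal scale) = 240000 / 2.686 ≈ 89300 km².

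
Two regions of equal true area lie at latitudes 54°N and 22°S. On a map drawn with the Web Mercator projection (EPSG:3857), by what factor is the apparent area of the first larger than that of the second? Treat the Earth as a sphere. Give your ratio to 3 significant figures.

Mercator areal scale is sec²φ.
At 54°: sec²(54°) = 1/0.5878² = 2.894.
At 22°: sec²(22°) = 1/0.9272² = 1.163.
Ratio = 2.894/1.163 = cos²(22°)/cos²(54°) ≈ 2.49.

2.49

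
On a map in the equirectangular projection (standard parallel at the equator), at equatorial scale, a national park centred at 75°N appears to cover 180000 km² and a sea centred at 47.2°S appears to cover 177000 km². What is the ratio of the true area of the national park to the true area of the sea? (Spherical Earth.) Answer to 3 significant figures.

On the plate carrée, areal scale = h·k = 1 × sec φ, so true area = apparent × cos φ.
True area of national park: 180000 × cos(75°) = 180000 × 0.2588 = 46590 km².
True area of sea: 177000 × cos(47.2°) = 177000 × 0.6794 = 120300 km².
Ratio = 46590 / 120300 ≈ 0.387.

0.387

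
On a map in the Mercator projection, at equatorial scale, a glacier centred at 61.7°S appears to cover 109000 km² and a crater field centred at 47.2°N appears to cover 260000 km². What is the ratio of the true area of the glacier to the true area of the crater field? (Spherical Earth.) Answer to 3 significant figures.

0.204

Since Mercator area scale is 1/cos²φ, the true area equals the apparent area multiplied by cos²φ.
True area of glacier: 109000 × cos²(61.7°) = 109000 × 0.2248 = 24500 km².
True area of crater field: 260000 × cos²(47.2°) = 260000 × 0.4616 = 120000 km².
Ratio = 24500 / 120000 ≈ 0.204.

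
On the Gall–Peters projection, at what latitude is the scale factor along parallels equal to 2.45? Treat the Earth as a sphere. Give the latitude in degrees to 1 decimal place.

73.2°

The Gall–Peters projection is cylindrical equal-area with φ₀ = 45°. A cylindrical equal-area projection with standard parallel φ₀ has meridian scale h = cos φ / cos φ₀ and parallel scale k = cos φ₀ / cos φ (so areas are preserved, h·k = 1).
k = cos φ₀ / cos φ = 2.45  ⇒  cos φ = cos 45° / 2.45 = 0.2886.
φ = arccos(0.2886) ≈ 73.2°.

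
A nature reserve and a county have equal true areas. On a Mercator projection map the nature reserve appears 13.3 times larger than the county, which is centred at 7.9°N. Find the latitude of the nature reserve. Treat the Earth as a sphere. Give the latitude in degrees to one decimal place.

74.2°

Mercator areal scale is sec²φ, so apparent-area ratio = sec²φ₁ / sec²φ₂ = cos²φ₂ / cos²φ₁.
cos²φ₂ / cos²φ₁ = 13.3  ⇒  cos φ₁ = cos 7.9° / √13.3 = 0.9905/3.647 = 0.2716.
φ₁ = arccos(0.2716) ≈ 74.2°.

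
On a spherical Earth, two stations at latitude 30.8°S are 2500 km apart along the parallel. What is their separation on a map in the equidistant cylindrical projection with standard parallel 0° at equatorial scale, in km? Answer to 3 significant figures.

Plate carrée maps x = Rλ, y = Rφ. The meridian scale is h = 1 and the parallel scale is k = 1/cos φ = sec φ.
Along the parallel, k = sec 30.8° = 1/0.8590 = 1.164.
Map distance = 2500 × 1.164 ≈ 2910 km.

2910 km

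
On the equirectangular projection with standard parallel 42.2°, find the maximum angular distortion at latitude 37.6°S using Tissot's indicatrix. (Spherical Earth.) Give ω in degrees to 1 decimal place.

With standard parallel φ₀ = 42.2°, the equirectangular projection gives x = Rλ cos φ₀, y = Rφ, so h = 1 and k = cos 42.2° / cos φ.
At 37.6°: h = 1.000, k = 0.9350; principal scales a = 1.000, b = 0.9350.
sin(ω/2) = (a − b)/(a + b) = 0.06498/1.935 = 0.03358, so ω = 2 arcsin(0.03358) ≈ 3.8°.

3.8°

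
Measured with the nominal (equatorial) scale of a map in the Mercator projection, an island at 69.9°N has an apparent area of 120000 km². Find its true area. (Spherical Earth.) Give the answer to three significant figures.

The Mercator projection is conformal; its linear scale factor is the same in every direction and equals sec φ = 1/cos φ.
Areal scale = k² = sec²φ = 1/cos²(69.9°) = 1/0.3437² = 8.467.
True area = apparent / (areal scale) = 120000 / 8.467 ≈ 14200 km².

14200 km²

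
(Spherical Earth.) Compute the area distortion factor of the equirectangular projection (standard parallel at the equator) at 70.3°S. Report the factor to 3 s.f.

2.97

In the plate carrée (x = Rλ, y = Rφ), meridians are true-scale (h = 1) and parallels are stretched by k = sec φ.
Areal scale = h·k = 1 × sec φ; at 70.3°, h = 1.000, k = 2.967, so h·k = 2.967.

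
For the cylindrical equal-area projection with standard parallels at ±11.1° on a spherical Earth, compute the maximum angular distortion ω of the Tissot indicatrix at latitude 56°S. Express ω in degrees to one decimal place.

Cylindrical equal-area (φ₀ = 11.1°): h = cos φ / cos 11.1° along meridians, k = cos 11.1° / cos φ along parallels; h·k = 1.
At 56°: h = 0.5699, k = 1.755; principal scales a = 1.755, b = 0.5699.
sin(ω/2) = (a − b)/(a + b) = 1.185/2.325 = 0.5097, so ω = 2 arcsin(0.5097) ≈ 61.3°.

61.3°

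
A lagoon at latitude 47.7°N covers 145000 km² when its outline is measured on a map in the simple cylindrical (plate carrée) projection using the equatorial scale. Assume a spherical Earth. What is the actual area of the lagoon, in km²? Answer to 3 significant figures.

97600 km²

For the equirectangular projection with φ₀ = 0 (plate carrée), h = 1 along meridians and k = sec φ along parallels.
Areal scale = h·k = 1 × sec φ; at 47.7°, h = 1.000, k = 1.486, so h·k = 1.486.
True area = apparent / (areal scale) = 145000 / 1.486 ≈ 97600 km².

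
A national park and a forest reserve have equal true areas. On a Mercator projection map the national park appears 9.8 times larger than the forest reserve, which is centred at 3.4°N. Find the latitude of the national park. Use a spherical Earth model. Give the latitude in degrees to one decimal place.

71.4°

Mercator areal scale is sec²φ, so apparent-area ratio = sec²φ₁ / sec²φ₂ = cos²φ₂ / cos²φ₁.
cos²φ₂ / cos²φ₁ = 9.8  ⇒  cos φ₁ = cos 3.4° / √9.8 = 0.9982/3.130 = 0.3189.
φ₁ = arccos(0.3189) ≈ 71.4°.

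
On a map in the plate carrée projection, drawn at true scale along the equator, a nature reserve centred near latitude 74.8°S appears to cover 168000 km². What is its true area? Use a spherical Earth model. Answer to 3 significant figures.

Plate carrée maps x = Rλ, y = Rφ. The meridian scale is h = 1 and the parallel scale is k = 1/cos φ = sec φ.
Areal scale = h·k = 1 × sec φ; at 74.8°, h = 1.000, k = 3.814, so h·k = 3.814.
True area = apparent / (areal scale) = 168000 / 3.814 ≈ 44000 km².

44000 km²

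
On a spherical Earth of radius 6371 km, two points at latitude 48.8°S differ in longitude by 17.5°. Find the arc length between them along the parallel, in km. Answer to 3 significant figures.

Arc length along a parallel = R cos φ · Δλ (with Δλ in radians).
= 6371 × cos 48.8° × (17.5° × π/180) = 6371 × 0.6587 × 0.3054 ≈ 1280 km.

1280 km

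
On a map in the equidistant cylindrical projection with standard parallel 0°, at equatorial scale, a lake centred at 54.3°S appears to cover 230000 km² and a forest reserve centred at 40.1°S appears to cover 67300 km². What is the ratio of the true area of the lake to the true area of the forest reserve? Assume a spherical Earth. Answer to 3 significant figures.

On the plate carrée, areal scale = h·k = 1 × sec φ, so true area = apparent × cos φ.
True area of lake: 230000 × cos(54.3°) = 230000 × 0.5835 = 134200 km².
True area of forest reserve: 67300 × cos(40.1°) = 67300 × 0.7649 = 51480 km².
Ratio = 134200 / 51480 ≈ 2.61.

2.61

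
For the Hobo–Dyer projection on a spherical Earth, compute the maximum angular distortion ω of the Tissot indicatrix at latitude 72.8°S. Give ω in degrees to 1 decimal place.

98.2°

The Hobo–Dyer projection is cylindrical equal-area with φ₀ = 37.5°. For cylindrical equal-area with standard parallel φ₀, h = cos φ / cos φ₀ and k = cos φ₀ / cos φ, so h·k = 1.
At 72.8°: h = 0.3727, k = 2.683; principal scales a = 2.683, b = 0.3727.
sin(ω/2) = (a − b)/(a + b) = 2.310/3.056 = 0.7560, so ω = 2 arcsin(0.7560) ≈ 98.2°.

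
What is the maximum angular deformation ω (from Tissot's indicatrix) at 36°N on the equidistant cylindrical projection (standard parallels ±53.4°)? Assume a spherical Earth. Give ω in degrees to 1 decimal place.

In the equirectangular projection with standard parallel φ₀ = 53.4° (x = Rλ cos φ₀, y = Rφ), meridians are true-scale (h = 1) and the parallel scale is k = cos φ₀ / cos φ.
At 36°: h = 1.000, k = 0.7370; principal scales a = 1.000, b = 0.7370.
sin(ω/2) = (a − b)/(a + b) = 0.2630/1.737 = 0.1514, so ω = 2 arcsin(0.1514) ≈ 17.4°.

17.4°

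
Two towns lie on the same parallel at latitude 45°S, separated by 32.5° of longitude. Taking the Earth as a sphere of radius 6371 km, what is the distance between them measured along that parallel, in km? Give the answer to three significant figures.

2560 km

Arc length along a parallel = R cos φ · Δλ (with Δλ in radians).
= 6371 × cos 45° × (32.5° × π/180) = 6371 × 0.7071 × 0.5672 ≈ 2560 km.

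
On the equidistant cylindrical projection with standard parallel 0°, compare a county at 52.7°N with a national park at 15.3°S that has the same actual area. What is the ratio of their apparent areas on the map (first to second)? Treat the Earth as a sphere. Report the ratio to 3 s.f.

1.59

Plate carrée maps x = Rλ, y = Rφ. The meridian scale is h = 1 and the parallel scale is k = 1/cos φ = sec φ.
Areal scale at 52.7°: h·k = 1.000 × 1.650 = 1.650.
Areal scale at 15.3°: h·k = 1.000 × 1.037 = 1.037.
Ratio = 1.650/1.037 ≈ 1.59.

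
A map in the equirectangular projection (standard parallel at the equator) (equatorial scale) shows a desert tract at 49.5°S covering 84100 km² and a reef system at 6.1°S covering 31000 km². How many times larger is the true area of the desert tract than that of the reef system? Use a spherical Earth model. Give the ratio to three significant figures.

1.77

On the plate carrée, areal scale = h·k = 1 × sec φ, so true area = apparent × cos φ.
True area of desert tract: 84100 × cos(49.5°) = 84100 × 0.6494 = 54620 km².
True area of reef system: 31000 × cos(6.1°) = 31000 × 0.9943 = 30820 km².
Ratio = 54620 / 30820 ≈ 1.77.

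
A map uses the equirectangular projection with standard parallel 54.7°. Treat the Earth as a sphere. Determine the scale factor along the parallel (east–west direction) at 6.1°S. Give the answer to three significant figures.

0.581

With standard parallel φ₀ = 54.7°, the equirectangular projection gives x = Rλ cos φ₀, y = Rφ, so h = 1 and k = cos 54.7° / cos φ.
k = cos 54.7° / cos 6.1° = 0.5779/0.9943 = 0.5811.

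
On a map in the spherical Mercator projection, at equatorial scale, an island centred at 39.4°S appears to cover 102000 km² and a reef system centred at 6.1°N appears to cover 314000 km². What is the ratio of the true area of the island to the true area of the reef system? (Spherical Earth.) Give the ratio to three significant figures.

0.196

Mercator's areal exaggeration is sec²φ; hence true area = (apparent area) · cos²φ.
True area of island: 102000 × cos²(39.4°) = 102000 × 0.5971 = 60910 km².
True area of reef system: 314000 × cos²(6.1°) = 314000 × 0.9887 = 310500 km².
Ratio = 60910 / 310500 ≈ 0.196.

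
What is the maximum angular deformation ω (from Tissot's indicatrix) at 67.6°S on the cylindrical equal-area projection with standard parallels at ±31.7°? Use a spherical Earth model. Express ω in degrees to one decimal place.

83.5°

Cylindrical equal-area (φ₀ = 31.7°): h = cos φ / cos 31.7° along meridians, k = cos 31.7° / cos φ along parallels; h·k = 1.
At 67.6°: h = 0.4479, k = 2.233; principal scales a = 2.233, b = 0.4479.
sin(ω/2) = (a − b)/(a + b) = 1.785/2.681 = 0.6658, so ω = 2 arcsin(0.6658) ≈ 83.5°.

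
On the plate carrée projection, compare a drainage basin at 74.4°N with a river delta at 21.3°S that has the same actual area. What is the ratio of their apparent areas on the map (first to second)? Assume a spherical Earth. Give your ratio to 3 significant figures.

3.46

Plate carrée maps x = Rλ, y = Rφ. The meridian scale is h = 1 and the parallel scale is k = 1/cos φ = sec φ.
Areal scale at 74.4°: h·k = 1.000 × 3.719 = 3.719.
Areal scale at 21.3°: h·k = 1.000 × 1.073 = 1.073.
Ratio = 3.719/1.073 ≈ 3.46.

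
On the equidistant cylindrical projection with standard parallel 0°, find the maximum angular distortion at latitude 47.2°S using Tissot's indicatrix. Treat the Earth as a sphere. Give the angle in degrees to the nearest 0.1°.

22.0°

For the equirectangular projection with φ₀ = 0 (plate carrée), h = 1 along meridians and k = sec φ along parallels.
At 47.2°: h = 1.000, k = 1.472; principal scales a = 1.472, b = 1.000.
sin(ω/2) = (a − b)/(a + b) = 0.4718/2.472 = 0.1909, so ω = 2 arcsin(0.1909) ≈ 22.0°.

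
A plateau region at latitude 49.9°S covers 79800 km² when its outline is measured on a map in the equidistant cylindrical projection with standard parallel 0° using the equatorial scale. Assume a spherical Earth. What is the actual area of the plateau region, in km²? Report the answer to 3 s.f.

In the plate carrée (x = Rλ, y = Rφ), meridians are true-scale (h = 1) and parallels are stretched by k = sec φ.
Areal scale = h·k = 1 × sec φ; at 49.9°, h = 1.000, k = 1.552, so h·k = 1.552.
True area = apparent / (areal scale) = 79800 / 1.552 ≈ 51400 km².

51400 km²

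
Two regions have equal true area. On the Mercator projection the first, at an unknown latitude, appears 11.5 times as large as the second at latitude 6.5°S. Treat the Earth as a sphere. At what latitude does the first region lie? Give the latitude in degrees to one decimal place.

On Mercator, (apparent₁)/(apparent₂) = sec²φ₁ / sec²φ₂ when true areas are equal.
cos²φ₂ / cos²φ₁ = 11.5  ⇒  cos φ₁ = cos 6.5° / √11.5 = 0.9936/3.391 = 0.2930.
φ₁ = arccos(0.2930) ≈ 73.0°.

73.0°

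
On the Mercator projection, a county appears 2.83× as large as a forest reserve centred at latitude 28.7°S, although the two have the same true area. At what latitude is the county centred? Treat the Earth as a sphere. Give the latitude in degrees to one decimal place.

Mercator areal scale is sec²φ, so apparent-area ratio = sec²φ₁ / sec²φ₂ = cos²φ₂ / cos²φ₁.
cos²φ₂ / cos²φ₁ = 2.83  ⇒  cos φ₁ = cos 28.7° / √2.83 = 0.8771/1.682 = 0.5214.
φ₁ = arccos(0.5214) ≈ 58.6°.

58.6°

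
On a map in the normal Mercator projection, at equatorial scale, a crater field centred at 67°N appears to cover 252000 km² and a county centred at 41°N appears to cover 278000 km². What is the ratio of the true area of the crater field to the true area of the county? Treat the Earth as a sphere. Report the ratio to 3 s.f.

Mercator's areal exaggeration is sec²φ; hence true area = (apparent area) · cos²φ.
True area of crater field: 252000 × cos²(67°) = 252000 × 0.1527 = 38470 km².
True area of county: 278000 × cos²(41°) = 278000 × 0.5696 = 158300 km².
Ratio = 38470 / 158300 ≈ 0.243.

0.243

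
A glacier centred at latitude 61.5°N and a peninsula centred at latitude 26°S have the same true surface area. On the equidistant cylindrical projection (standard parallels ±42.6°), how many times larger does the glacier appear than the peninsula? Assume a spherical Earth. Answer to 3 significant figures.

1.88

In the equirectangular projection with standard parallel φ₀ = 42.6° (x = Rλ cos φ₀, y = Rφ), meridians are true-scale (h = 1) and the parallel scale is k = cos φ₀ / cos φ.
Areal scale at 61.5°: h·k = 1.000 × 1.543 = 1.543.
Areal scale at 26°: h·k = 1.000 × 0.8190 = 0.8190.
Ratio = 1.543/0.8190 ≈ 1.88.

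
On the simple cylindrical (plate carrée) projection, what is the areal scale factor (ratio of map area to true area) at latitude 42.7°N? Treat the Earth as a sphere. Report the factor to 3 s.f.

For the equirectangular projection with φ₀ = 0 (plate carrée), h = 1 along meridians and k = sec φ along parallels.
Areal scale = h·k = 1 × sec φ; at 42.7°, h = 1.000, k = 1.361, so h·k = 1.361.

1.36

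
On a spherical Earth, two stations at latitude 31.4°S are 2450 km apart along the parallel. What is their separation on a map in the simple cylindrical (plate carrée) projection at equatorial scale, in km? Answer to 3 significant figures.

In the plate carrée (x = Rλ, y = Rφ), meridians are true-scale (h = 1) and parallels are stretched by k = sec φ.
Along the parallel, k = sec 31.4° = 1/0.8536 = 1.172.
Map distance = 2450 × 1.172 ≈ 2870 km.

2870 km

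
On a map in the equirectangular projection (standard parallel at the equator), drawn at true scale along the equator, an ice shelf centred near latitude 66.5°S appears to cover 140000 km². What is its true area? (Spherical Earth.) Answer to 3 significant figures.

Plate carrée maps x = Rλ, y = Rφ. The meridian scale is h = 1 and the parallel scale is k = 1/cos φ = sec φ.
Areal scale = h·k = 1 × sec φ; at 66.5°, h = 1.000, k = 2.508, so h·k = 2.508.
True area = apparent / (areal scale) = 140000 / 2.508 ≈ 55800 km².

55800 km²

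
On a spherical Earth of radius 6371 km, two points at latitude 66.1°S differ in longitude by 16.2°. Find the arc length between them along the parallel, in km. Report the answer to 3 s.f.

730 km

Arc length along a parallel = R cos φ · Δλ (with Δλ in radians).
= 6371 × cos 66.1° × (16.2° × π/180) = 6371 × 0.4051 × 0.2827 ≈ 730 km.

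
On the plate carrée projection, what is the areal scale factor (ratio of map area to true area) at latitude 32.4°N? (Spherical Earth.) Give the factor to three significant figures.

Plate carrée maps x = Rλ, y = Rφ. The meridian scale is h = 1 and the parallel scale is k = 1/cos φ = sec φ.
Areal scale = h·k = 1 × sec φ; at 32.4°, h = 1.000, k = 1.184, so h·k = 1.184.

1.18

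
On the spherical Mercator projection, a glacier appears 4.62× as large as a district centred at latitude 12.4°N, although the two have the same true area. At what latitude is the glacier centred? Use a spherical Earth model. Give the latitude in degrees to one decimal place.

63.0°

Mercator areal scale is sec²φ, so apparent-area ratio = sec²φ₁ / sec²φ₂ = cos²φ₂ / cos²φ₁.
cos²φ₂ / cos²φ₁ = 4.62  ⇒  cos φ₁ = cos 12.4° / √4.62 = 0.9767/2.149 = 0.4544.
φ₁ = arccos(0.4544) ≈ 63.0°.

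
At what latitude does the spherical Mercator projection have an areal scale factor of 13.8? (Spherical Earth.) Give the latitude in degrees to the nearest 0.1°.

Mercator areal scale is sec²φ.
sec²φ = 13.8  ⇒  cos²φ = 0.07246  ⇒  cos φ = 0.2692.
φ = arccos(0.2692) ≈ 74.4°.

74.4°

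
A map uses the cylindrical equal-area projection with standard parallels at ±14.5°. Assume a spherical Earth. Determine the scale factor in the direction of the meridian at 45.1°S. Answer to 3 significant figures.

0.729

A cylindrical equal-area projection with standard parallel φ₀ has meridian scale h = cos φ / cos φ₀ and parallel scale k = cos φ₀ / cos φ (so areas are preserved, h·k = 1).
h = cos 45.1° / cos 14.5° = 0.7059/0.9681 = 0.7291.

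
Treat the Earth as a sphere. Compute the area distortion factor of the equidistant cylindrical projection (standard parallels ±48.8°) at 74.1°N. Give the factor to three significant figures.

2.40

In the equirectangular projection with standard parallel φ₀ = 48.8° (x = Rλ cos φ₀, y = Rφ), meridians are true-scale (h = 1) and the parallel scale is k = cos φ₀ / cos φ.
Areal scale = h·k = 1 × cos φ₀ / cos φ; at 74.1°, h = 1.000, k = 2.404, so h·k = 2.404.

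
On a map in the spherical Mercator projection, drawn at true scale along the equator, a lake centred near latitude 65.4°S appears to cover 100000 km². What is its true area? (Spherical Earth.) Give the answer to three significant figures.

17300 km²

The Mercator projection is conformal; its linear scale factor is the same in every direction and equals sec φ = 1/cos φ.
Areal scale = k² = sec²φ = 1/cos²(65.4°) = 1/0.4163² = 5.771.
True area = apparent / (areal scale) = 100000 / 5.771 ≈ 17300 km².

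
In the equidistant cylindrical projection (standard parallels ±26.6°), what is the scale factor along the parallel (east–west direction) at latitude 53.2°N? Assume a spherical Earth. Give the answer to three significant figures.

1.49

In the equirectangular projection with standard parallel φ₀ = 26.6° (x = Rλ cos φ₀, y = Rφ), meridians are true-scale (h = 1) and the parallel scale is k = cos φ₀ / cos φ.
k = cos 26.6° / cos 53.2° = 0.8942/0.5990 = 1.493.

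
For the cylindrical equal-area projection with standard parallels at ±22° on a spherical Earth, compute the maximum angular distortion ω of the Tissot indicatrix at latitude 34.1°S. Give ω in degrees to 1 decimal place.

A cylindrical equal-area projection with standard parallel φ₀ has meridian scale h = cos φ / cos φ₀ and parallel scale k = cos φ₀ / cos φ (so areas are preserved, h·k = 1).
At 34.1°: h = 0.8931, k = 1.120; principal scales a = 1.120, b = 0.8931.
sin(ω/2) = (a − b)/(a + b) = 0.2266/2.013 = 0.1126, so ω = 2 arcsin(0.1126) ≈ 12.9°.

12.9°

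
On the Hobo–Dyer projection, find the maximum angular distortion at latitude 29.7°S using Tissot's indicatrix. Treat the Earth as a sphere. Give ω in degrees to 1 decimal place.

10.4°

Hobo–Dyer is a cylindrical equal-area projection with standard parallels at ±37.5°. A cylindrical equal-area projection with standard parallel φ₀ has meridian scale h = cos φ / cos φ₀ and parallel scale k = cos φ₀ / cos φ (so areas are preserved, h·k = 1).
At 29.7°: h = 1.095, k = 0.9133; principal scales a = 1.095, b = 0.9133.
sin(ω/2) = (a − b)/(a + b) = 0.1815/2.008 = 0.09040, so ω = 2 arcsin(0.09040) ≈ 10.4°.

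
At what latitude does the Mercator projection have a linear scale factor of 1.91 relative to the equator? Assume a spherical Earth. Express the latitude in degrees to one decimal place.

58.4°

Mercator scale is k = sec φ = 1/cos φ.
1/cos φ = 1.91  ⇒  cos φ = 0.5236  ⇒  φ = arccos(0.5236) ≈ 58.4°.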